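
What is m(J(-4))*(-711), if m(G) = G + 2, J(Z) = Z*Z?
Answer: -12798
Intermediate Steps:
J(Z) = Z²
m(G) = 2 + G
m(J(-4))*(-711) = (2 + (-4)²)*(-711) = (2 + 16)*(-711) = 18*(-711) = -12798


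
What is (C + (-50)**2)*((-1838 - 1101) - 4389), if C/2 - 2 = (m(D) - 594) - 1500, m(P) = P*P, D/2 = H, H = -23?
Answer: -18671744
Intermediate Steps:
D = -46 (D = 2*(-23) = -46)
m(P) = P**2
C = 48 (C = 4 + 2*(((-46)**2 - 594) - 1500) = 4 + 2*((2116 - 594) - 1500) = 4 + 2*(1522 - 1500) = 4 + 2*22 = 4 + 44 = 48)
(C + (-50)**2)*((-1838 - 1101) - 4389) = (48 + (-50)**2)*((-1838 - 1101) - 4389) = (48 + 2500)*(-2939 - 4389) = 2548*(-7328) = -18671744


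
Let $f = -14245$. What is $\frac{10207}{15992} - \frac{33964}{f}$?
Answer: $\frac{98364429}{32543720} \approx 3.0225$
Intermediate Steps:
$\frac{10207}{15992} - \frac{33964}{f} = \frac{10207}{15992} - \frac{33964}{-14245} = 10207 \cdot \frac{1}{15992} - - \frac{4852}{2035} = \frac{10207}{15992} + \frac{4852}{2035} = \frac{98364429}{32543720}$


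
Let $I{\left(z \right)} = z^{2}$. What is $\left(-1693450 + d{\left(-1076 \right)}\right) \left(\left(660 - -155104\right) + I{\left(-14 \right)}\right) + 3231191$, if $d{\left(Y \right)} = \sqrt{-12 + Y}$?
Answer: $-264107230809 + 1247680 i \sqrt{17} \approx -2.6411 \cdot 10^{11} + 5.1443 \cdot 10^{6} i$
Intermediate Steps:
$\left(-1693450 + d{\left(-1076 \right)}\right) \left(\left(660 - -155104\right) + I{\left(-14 \right)}\right) + 3231191 = \left(-1693450 + \sqrt{-12 - 1076}\right) \left(\left(660 - -155104\right) + \left(-14\right)^{2}\right) + 3231191 = \left(-1693450 + \sqrt{-1088}\right) \left(\left(660 + 155104\right) + 196\right) + 3231191 = \left(-1693450 + 8 i \sqrt{17}\right) \left(155764 + 196\right) + 3231191 = \left(-1693450 + 8 i \sqrt{17}\right) 155960 + 3231191 = \left(-264110462000 + 1247680 i \sqrt{17}\right) + 3231191 = -264107230809 + 1247680 i \sqrt{17}$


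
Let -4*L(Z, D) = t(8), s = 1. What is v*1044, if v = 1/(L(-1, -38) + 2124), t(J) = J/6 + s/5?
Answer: 62640/127417 ≈ 0.49161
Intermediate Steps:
t(J) = ⅕ + J/6 (t(J) = J/6 + 1/5 = J*(⅙) + 1*(⅕) = J/6 + ⅕ = ⅕ + J/6)
L(Z, D) = -23/60 (L(Z, D) = -(⅕ + (⅙)*8)/4 = -(⅕ + 4/3)/4 = -¼*23/15 = -23/60)
v = 60/127417 (v = 1/(-23/60 + 2124) = 1/(127417/60) = 60/127417 ≈ 0.00047089)
v*1044 = (60/127417)*1044 = 62640/127417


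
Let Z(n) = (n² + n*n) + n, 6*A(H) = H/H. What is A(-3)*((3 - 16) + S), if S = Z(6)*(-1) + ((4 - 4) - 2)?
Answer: -31/2 ≈ -15.500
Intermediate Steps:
A(H) = ⅙ (A(H) = (H/H)/6 = (⅙)*1 = ⅙)
Z(n) = n + 2*n² (Z(n) = (n² + n²) + n = 2*n² + n = n + 2*n²)
S = -80 (S = (6*(1 + 2*6))*(-1) + ((4 - 4) - 2) = (6*(1 + 12))*(-1) + (0 - 2) = (6*13)*(-1) - 2 = 78*(-1) - 2 = -78 - 2 = -80)
A(-3)*((3 - 16) + S) = ((3 - 16) - 80)/6 = (-13 - 80)/6 = (⅙)*(-93) = -31/2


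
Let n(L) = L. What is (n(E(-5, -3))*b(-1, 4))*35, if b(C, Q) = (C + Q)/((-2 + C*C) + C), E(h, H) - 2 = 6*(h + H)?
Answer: 2415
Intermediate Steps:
E(h, H) = 2 + 6*H + 6*h (E(h, H) = 2 + 6*(h + H) = 2 + 6*(H + h) = 2 + (6*H + 6*h) = 2 + 6*H + 6*h)
b(C, Q) = (C + Q)/(-2 + C + C**2) (b(C, Q) = (C + Q)/((-2 + C**2) + C) = (C + Q)/(-2 + C + C**2))
(n(E(-5, -3))*b(-1, 4))*35 = ((2 + 6*(-3) + 6*(-5))*((-1 + 4)/(-2 - 1 + (-1)**2)))*35 = ((2 - 18 - 30)*(3/(-2 - 1 + 1)))*35 = -46*3/(-2)*35 = -(-23)*3*35 = -46*(-3/2)*35 = 69*35 = 2415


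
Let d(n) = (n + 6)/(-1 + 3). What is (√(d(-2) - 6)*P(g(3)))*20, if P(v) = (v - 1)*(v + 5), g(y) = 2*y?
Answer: 2200*I ≈ 2200.0*I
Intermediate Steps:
d(n) = 3 + n/2 (d(n) = (6 + n)/2 = (6 + n)*(½) = 3 + n/2)
P(v) = (-1 + v)*(5 + v)
(√(d(-2) - 6)*P(g(3)))*20 = (√((3 + (½)*(-2)) - 6)*(-5 + (2*3)² + 4*(2*3)))*20 = (√((3 - 1) - 6)*(-5 + 6² + 4*6))*20 = (√(2 - 6)*(-5 + 36 + 24))*20 = (√(-4)*55)*20 = ((2*I)*55)*20 = (110*I)*20 = 2200*I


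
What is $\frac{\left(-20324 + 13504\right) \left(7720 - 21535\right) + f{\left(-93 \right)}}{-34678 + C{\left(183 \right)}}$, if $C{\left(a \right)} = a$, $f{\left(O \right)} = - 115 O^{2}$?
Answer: $- \frac{18644733}{6899} \approx -2702.5$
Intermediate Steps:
$\frac{\left(-20324 + 13504\right) \left(7720 - 21535\right) + f{\left(-93 \right)}}{-34678 + C{\left(183 \right)}} = \frac{\left(-20324 + 13504\right) \left(7720 - 21535\right) - 115 \left(-93\right)^{2}}{-34678 + 183} = \frac{\left(-6820\right) \left(-13815\right) - 994635}{-34495} = \left(94218300 - 994635\right) \left(- \frac{1}{34495}\right) = 93223665 \left(- \frac{1}{34495}\right) = - \frac{18644733}{6899}$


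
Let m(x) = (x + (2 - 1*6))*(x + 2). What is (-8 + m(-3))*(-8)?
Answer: 8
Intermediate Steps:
m(x) = (-4 + x)*(2 + x) (m(x) = (x + (2 - 6))*(2 + x) = (x - 4)*(2 + x) = (-4 + x)*(2 + x))
(-8 + m(-3))*(-8) = (-8 + (-8 + (-3)² - 2*(-3)))*(-8) = (-8 + (-8 + 9 + 6))*(-8) = (-8 + 7)*(-8) = -1*(-8) = 8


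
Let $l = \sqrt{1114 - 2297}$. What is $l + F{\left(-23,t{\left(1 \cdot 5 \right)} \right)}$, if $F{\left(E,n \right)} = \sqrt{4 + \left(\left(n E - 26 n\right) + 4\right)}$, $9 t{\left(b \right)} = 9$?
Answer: $i \left(\sqrt{41} + 13 \sqrt{7}\right) \approx 40.798 i$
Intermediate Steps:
$t{\left(b \right)} = 1$ ($t{\left(b \right)} = \frac{1}{9} \cdot 9 = 1$)
$F{\left(E,n \right)} = \sqrt{8 - 26 n + E n}$ ($F{\left(E,n \right)} = \sqrt{4 + \left(\left(E n - 26 n\right) + 4\right)} = \sqrt{4 + \left(\left(- 26 n + E n\right) + 4\right)} = \sqrt{4 + \left(4 - 26 n + E n\right)} = \sqrt{8 - 26 n + E n}$)
$l = 13 i \sqrt{7}$ ($l = \sqrt{-1183} = 13 i \sqrt{7} \approx 34.395 i$)
$l + F{\left(-23,t{\left(1 \cdot 5 \right)} \right)} = 13 i \sqrt{7} + \sqrt{8 - 26 - 23} = 13 i \sqrt{7} + \sqrt{-41} = 13 i \sqrt{7} + i \sqrt{41} = i \sqrt{41} + 13 i \sqrt{7}$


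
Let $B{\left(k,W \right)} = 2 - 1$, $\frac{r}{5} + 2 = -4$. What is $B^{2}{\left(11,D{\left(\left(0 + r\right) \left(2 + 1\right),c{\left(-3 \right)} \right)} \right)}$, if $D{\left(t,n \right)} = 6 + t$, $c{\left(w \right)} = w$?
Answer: $1$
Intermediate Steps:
$r = -30$ ($r = -10 + 5 \left(-4\right) = -10 - 20 = -30$)
$B{\left(k,W \right)} = 1$
$B^{2}{\left(11,D{\left(\left(0 + r\right) \left(2 + 1\right),c{\left(-3 \right)} \right)} \right)} = 1^{2} = 1$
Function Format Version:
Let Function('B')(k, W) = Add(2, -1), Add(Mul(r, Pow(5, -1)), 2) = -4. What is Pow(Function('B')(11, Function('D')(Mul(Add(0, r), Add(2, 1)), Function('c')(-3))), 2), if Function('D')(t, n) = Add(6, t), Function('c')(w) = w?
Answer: 1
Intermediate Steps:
r = -30 (r = Add(-10, Mul(5, -4)) = Add(-10, -20) = -30)
Function('B')(k, W) = 1
Pow(Function('B')(11, Function('D')(Mul(Add(0, r), Add(2, 1)), Function('c')(-3))), 2) = Pow(1, 2) = 1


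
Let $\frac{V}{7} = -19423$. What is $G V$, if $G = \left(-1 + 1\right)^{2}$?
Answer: $0$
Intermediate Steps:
$V = -135961$ ($V = 7 \left(-19423\right) = -135961$)
$G = 0$ ($G = 0^{2} = 0$)
$G V = 0 \left(-135961\right) = 0$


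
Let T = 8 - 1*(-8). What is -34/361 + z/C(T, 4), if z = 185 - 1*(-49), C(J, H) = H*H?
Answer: 41965/2888 ≈ 14.531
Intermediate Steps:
T = 16 (T = 8 + 8 = 16)
C(J, H) = H²
z = 234 (z = 185 + 49 = 234)
-34/361 + z/C(T, 4) = -34/361 + 234/(4²) = -34*1/361 + 234/16 = -34/361 + 234*(1/16) = -34/361 + 117/8 = 41965/2888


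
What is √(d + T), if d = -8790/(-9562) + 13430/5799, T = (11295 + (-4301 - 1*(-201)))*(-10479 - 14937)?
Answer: I*√140566456607541201803055/27725019 ≈ 13523.0*I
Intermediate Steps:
T = -182868120 (T = (11295 + (-4301 + 201))*(-25416) = (11295 - 4100)*(-25416) = 7195*(-25416) = -182868120)
d = 89695435/27725019 (d = -8790*(-1/9562) + 13430*(1/5799) = 4395/4781 + 13430/5799 = 89695435/27725019 ≈ 3.2352)
√(d + T) = √(89695435/27725019 - 182868120) = √(-5070022011798845/27725019) = I*√140566456607541201803055/27725019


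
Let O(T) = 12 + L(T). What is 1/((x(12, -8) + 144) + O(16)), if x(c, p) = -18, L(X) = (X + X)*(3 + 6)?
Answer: 1/426 ≈ 0.0023474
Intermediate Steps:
L(X) = 18*X (L(X) = (2*X)*9 = 18*X)
O(T) = 12 + 18*T
1/((x(12, -8) + 144) + O(16)) = 1/((-18 + 144) + (12 + 18*16)) = 1/(126 + (12 + 288)) = 1/(126 + 300) = 1/426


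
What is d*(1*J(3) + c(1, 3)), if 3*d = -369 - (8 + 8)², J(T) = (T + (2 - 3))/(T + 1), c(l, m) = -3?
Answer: 3125/6 ≈ 520.83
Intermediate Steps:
J(T) = (-1 + T)/(1 + T) (J(T) = (T - 1)/(1 + T) = (-1 + T)/(1 + T))
d = -625/3 (d = (-369 - (8 + 8)²)/3 = (-369 - 1*16²)/3 = (-369 - 1*256)/3 = (-369 - 256)/3 = (⅓)*(-625) = -625/3 ≈ -208.33)
d*(1*J(3) + c(1, 3)) = -625*(1*((-1 + 3)/(1 + 3)) - 3)/3 = -625*(1*(2/4) - 3)/3 = -625*(1*((¼)*2) - 3)/3 = -625*(1*(½) - 3)/3 = -625*(½ - 3)/3 = -625/3*(-5/2) = 3125/6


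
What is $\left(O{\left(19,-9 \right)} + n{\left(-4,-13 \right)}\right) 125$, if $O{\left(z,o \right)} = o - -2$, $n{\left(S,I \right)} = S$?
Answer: $-1375$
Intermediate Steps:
$O{\left(z,o \right)} = 2 + o$ ($O{\left(z,o \right)} = o + 2 = 2 + o$)
$\left(O{\left(19,-9 \right)} + n{\left(-4,-13 \right)}\right) 125 = \left(\left(2 - 9\right) - 4\right) 125 = \left(-7 - 4\right) 125 = \left(-11\right) 125 = -1375$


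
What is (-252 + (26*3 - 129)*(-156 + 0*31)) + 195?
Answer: 7899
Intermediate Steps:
(-252 + (26*3 - 129)*(-156 + 0*31)) + 195 = (-252 + (78 - 129)*(-156 + 0)) + 195 = (-252 - 51*(-156)) + 195 = (-252 + 7956) + 195 = 7704 + 195 = 7899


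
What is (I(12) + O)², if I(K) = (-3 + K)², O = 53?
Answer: 17956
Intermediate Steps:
(I(12) + O)² = ((-3 + 12)² + 53)² = (9² + 53)² = (81 + 53)² = 134² = 17956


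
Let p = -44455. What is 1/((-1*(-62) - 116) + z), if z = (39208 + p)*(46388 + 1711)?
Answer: -1/252375507 ≈ -3.9623e-9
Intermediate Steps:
z = -252375453 (z = (39208 - 44455)*(46388 + 1711) = -5247*48099 = -252375453)
1/((-1*(-62) - 116) + z) = 1/((-1*(-62) - 116) - 252375453) = 1/((62 - 116) - 252375453) = 1/(-54 - 252375453) = 1/(-252375507) = -1/252375507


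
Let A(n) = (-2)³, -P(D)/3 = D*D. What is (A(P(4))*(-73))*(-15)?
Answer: -8760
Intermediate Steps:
P(D) = -3*D² (P(D) = -3*D*D = -3*D²)
A(n) = -8
(A(P(4))*(-73))*(-15) = -8*(-73)*(-15) = 584*(-15) = -8760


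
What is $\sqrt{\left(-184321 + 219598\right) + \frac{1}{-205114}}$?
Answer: $\frac{17 \sqrt{104806527098}}{29302} \approx 187.82$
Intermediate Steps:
$\sqrt{\left(-184321 + 219598\right) + \frac{1}{-205114}} = \sqrt{35277 - \frac{1}{205114}} = \sqrt{\frac{7235806577}{205114}} = \frac{17 \sqrt{104806527098}}{29302}$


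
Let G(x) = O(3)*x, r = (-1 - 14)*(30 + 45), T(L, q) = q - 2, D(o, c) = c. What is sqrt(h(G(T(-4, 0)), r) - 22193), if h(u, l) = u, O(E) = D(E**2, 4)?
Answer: 149*I ≈ 149.0*I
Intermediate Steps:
O(E) = 4
T(L, q) = -2 + q
r = -1125 (r = -15*75 = -1125)
G(x) = 4*x
sqrt(h(G(T(-4, 0)), r) - 22193) = sqrt(4*(-2 + 0) - 22193) = sqrt(4*(-2) - 22193) = sqrt(-8 - 22193) = sqrt(-22201) = 149*I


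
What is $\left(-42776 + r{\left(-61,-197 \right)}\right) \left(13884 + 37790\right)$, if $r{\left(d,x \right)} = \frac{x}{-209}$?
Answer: $- \frac{461964888238}{209} \approx -2.2104 \cdot 10^{9}$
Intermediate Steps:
$r{\left(d,x \right)} = - \frac{x}{209}$ ($r{\left(d,x \right)} = x \left(- \frac{1}{209}\right) = - \frac{x}{209}$)
$\left(-42776 + r{\left(-61,-197 \right)}\right) \left(13884 + 37790\right) = \left(-42776 - - \frac{197}{209}\right) \left(13884 + 37790\right) = \left(-42776 + \frac{197}{209}\right) 51674 = \left(- \frac{8939987}{209}\right) 51674 = - \frac{461964888238}{209}$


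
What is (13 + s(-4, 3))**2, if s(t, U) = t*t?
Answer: 841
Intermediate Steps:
s(t, U) = t**2
(13 + s(-4, 3))**2 = (13 + (-4)**2)**2 = (13 + 16)**2 = 29**2 = 841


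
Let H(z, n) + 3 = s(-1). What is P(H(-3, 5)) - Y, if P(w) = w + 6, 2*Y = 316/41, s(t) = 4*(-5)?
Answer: -855/41 ≈ -20.854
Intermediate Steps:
s(t) = -20
H(z, n) = -23 (H(z, n) = -3 - 20 = -23)
Y = 158/41 (Y = (316/41)/2 = (316*(1/41))/2 = (½)*(316/41) = 158/41 ≈ 3.8537)
P(w) = 6 + w
P(H(-3, 5)) - Y = (6 - 23) - 1*158/41 = -17 - 158/41 = -855/41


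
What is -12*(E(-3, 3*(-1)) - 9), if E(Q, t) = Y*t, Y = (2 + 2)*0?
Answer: 108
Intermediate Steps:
Y = 0 (Y = 4*0 = 0)
E(Q, t) = 0 (E(Q, t) = 0*t = 0)
-12*(E(-3, 3*(-1)) - 9) = -12*(0 - 9) = -12*(-9) = 108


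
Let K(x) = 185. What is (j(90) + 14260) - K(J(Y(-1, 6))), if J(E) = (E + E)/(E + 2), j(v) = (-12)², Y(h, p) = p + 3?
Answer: 14219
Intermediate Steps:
Y(h, p) = 3 + p
j(v) = 144
J(E) = 2*E/(2 + E) (J(E) = (2*E)/(2 + E) = 2*E/(2 + E))
(j(90) + 14260) - K(J(Y(-1, 6))) = (144 + 14260) - 1*185 = 14404 - 185 = 14219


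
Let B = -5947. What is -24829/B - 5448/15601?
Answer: 354957973/92779147 ≈ 3.8258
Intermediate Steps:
-24829/B - 5448/15601 = -24829/(-5947) - 5448/15601 = -24829*(-1/5947) - 5448*1/15601 = 24829/5947 - 5448/15601 = 354957973/92779147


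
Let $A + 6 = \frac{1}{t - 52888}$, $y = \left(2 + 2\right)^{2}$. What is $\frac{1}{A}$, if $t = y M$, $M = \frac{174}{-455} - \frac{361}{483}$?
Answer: $- \frac{1660986296}{9965949171} \approx -0.16667$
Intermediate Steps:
$y = 16$ ($y = 4^{2} = 16$)
$M = - \frac{35471}{31395}$ ($M = 174 \left(- \frac{1}{455}\right) - \frac{361}{483} = - \frac{174}{455} - \frac{361}{483} = - \frac{35471}{31395} \approx -1.1298$)
$t = - \frac{567536}{31395}$ ($t = 16 \left(- \frac{35471}{31395}\right) = - \frac{567536}{31395} \approx -18.077$)
$A = - \frac{9965949171}{1660986296}$ ($A = -6 + \frac{1}{- \frac{567536}{31395} - 52888} = -6 + \frac{1}{- \frac{1660986296}{31395}} = -6 - \frac{31395}{1660986296} = - \frac{9965949171}{1660986296} \approx -6.0$)
$\frac{1}{A} = \frac{1}{- \frac{9965949171}{1660986296}} = - \frac{1660986296}{9965949171}$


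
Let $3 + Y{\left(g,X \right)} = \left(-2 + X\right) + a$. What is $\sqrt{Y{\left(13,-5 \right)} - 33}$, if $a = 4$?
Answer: $i \sqrt{39} \approx 6.245 i$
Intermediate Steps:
$Y{\left(g,X \right)} = -1 + X$ ($Y{\left(g,X \right)} = -3 + \left(\left(-2 + X\right) + 4\right) = -3 + \left(2 + X\right) = -1 + X$)
$\sqrt{Y{\left(13,-5 \right)} - 33} = \sqrt{\left(-1 - 5\right) - 33} = \sqrt{-6 - 33} = \sqrt{-39} = i \sqrt{39}$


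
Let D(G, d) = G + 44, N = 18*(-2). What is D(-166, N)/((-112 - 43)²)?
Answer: -122/24025 ≈ -0.0050780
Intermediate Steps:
N = -36
D(G, d) = 44 + G
D(-166, N)/((-112 - 43)²) = (44 - 166)/((-112 - 43)²) = -122/((-155)²) = -122/24025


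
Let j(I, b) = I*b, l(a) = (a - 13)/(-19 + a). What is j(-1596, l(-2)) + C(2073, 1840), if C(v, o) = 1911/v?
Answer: -787103/691 ≈ -1139.1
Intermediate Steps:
l(a) = (-13 + a)/(-19 + a)
j(-1596, l(-2)) + C(2073, 1840) = -1596*(-13 - 2)/(-19 - 2) + 1911/2073 = -1596*(-15)/(-21) + 1911*(1/2073) = -(-76)*(-15) + 637/691 = -1596*5/7 + 637/691 = -1140 + 637/691 = -787103/691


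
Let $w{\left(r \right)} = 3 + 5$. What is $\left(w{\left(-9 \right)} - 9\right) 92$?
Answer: $-92$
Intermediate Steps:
$w{\left(r \right)} = 8$
$\left(w{\left(-9 \right)} - 9\right) 92 = \left(8 - 9\right) 92 = \left(-1\right) 92 = -92$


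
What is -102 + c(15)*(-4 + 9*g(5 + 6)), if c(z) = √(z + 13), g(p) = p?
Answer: -102 + 190*√7 ≈ 400.69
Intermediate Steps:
c(z) = √(13 + z)
-102 + c(15)*(-4 + 9*g(5 + 6)) = -102 + √(13 + 15)*(-4 + 9*(5 + 6)) = -102 + √28*(-4 + 9*11) = -102 + (2*√7)*(-4 + 99) = -102 + (2*√7)*95 = -102 + 190*√7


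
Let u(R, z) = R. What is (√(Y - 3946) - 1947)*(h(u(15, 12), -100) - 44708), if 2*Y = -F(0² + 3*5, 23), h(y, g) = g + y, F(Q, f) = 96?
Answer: 87211971 - 44793*I*√3994 ≈ 8.7212e+7 - 2.8308e+6*I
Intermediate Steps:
Y = -48 (Y = (-1*96)/2 = (½)*(-96) = -48)
(√(Y - 3946) - 1947)*(h(u(15, 12), -100) - 44708) = (√(-48 - 3946) - 1947)*((-100 + 15) - 44708) = (√(-3994) - 1947)*(-85 - 44708) = (I*√3994 - 1947)*(-44793) = (-1947 + I*√3994)*(-44793) = 87211971 - 44793*I*√3994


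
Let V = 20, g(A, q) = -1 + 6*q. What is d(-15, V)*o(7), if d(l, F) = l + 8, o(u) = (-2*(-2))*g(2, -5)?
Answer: 868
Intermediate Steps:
o(u) = -124 (o(u) = (-2*(-2))*(-1 + 6*(-5)) = 4*(-1 - 30) = 4*(-31) = -124)
d(l, F) = 8 + l
d(-15, V)*o(7) = (8 - 15)*(-124) = -7*(-124) = 868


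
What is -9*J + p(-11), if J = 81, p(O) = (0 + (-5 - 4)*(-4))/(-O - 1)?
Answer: -3627/5 ≈ -725.40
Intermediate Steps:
p(O) = 36/(-1 - O) (p(O) = (0 - 9*(-4))/(-1 - O) = (0 + 36)/(-1 - O) = 36/(-1 - O))
-9*J + p(-11) = -9*81 - 36/(1 - 11) = -729 - 36/(-10) = -729 - 36*(-1/10) = -729 + 18/5 = -3627/5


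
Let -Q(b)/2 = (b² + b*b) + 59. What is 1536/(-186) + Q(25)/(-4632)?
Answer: -552317/71796 ≈ -7.6929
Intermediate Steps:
Q(b) = -118 - 4*b² (Q(b) = -2*((b² + b*b) + 59) = -2*((b² + b²) + 59) = -2*(2*b² + 59) = -2*(59 + 2*b²) = -118 - 4*b²)
1536/(-186) + Q(25)/(-4632) = 1536/(-186) + (-118 - 4*25²)/(-4632) = 1536*(-1/186) + (-118 - 4*625)*(-1/4632) = -256/31 + (-118 - 2500)*(-1/4632) = -256/31 - 2618*(-1/4632) = -256/31 + 1309/2316 = -552317/71796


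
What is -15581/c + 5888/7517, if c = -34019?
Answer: 317426249/255720823 ≈ 1.2413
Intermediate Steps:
-15581/c + 5888/7517 = -15581/(-34019) + 5888/7517 = -15581*(-1/34019) + 5888*(1/7517) = 15581/34019 + 5888/7517 = 317426249/255720823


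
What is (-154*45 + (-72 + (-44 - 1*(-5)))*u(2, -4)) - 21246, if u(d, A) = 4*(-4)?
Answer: -26400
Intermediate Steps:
u(d, A) = -16
(-154*45 + (-72 + (-44 - 1*(-5)))*u(2, -4)) - 21246 = (-154*45 + (-72 + (-44 - 1*(-5)))*(-16)) - 21246 = (-6930 + (-72 + (-44 + 5))*(-16)) - 21246 = (-6930 + (-72 - 39)*(-16)) - 21246 = (-6930 - 111*(-16)) - 21246 = (-6930 + 1776) - 21246 = -5154 - 21246 = -26400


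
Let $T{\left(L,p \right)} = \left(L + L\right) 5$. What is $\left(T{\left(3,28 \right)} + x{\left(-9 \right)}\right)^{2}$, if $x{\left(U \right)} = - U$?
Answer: $1521$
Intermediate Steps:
$T{\left(L,p \right)} = 10 L$ ($T{\left(L,p \right)} = 2 L 5 = 10 L$)
$\left(T{\left(3,28 \right)} + x{\left(-9 \right)}\right)^{2} = \left(10 \cdot 3 - -9\right)^{2} = \left(30 + 9\right)^{2} = 39^{2} = 1521$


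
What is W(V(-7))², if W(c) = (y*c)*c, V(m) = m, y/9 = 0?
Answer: 0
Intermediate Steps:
y = 0 (y = 9*0 = 0)
W(c) = 0 (W(c) = (0*c)*c = 0*c = 0)
W(V(-7))² = 0² = 0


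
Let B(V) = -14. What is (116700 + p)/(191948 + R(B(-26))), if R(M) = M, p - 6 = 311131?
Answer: 427837/191934 ≈ 2.2291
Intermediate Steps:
p = 311137 (p = 6 + 311131 = 311137)
(116700 + p)/(191948 + R(B(-26))) = (116700 + 311137)/(191948 - 14) = 427837/191934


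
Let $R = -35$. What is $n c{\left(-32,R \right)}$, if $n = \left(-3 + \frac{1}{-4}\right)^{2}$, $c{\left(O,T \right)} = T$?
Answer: $- \frac{5915}{16} \approx -369.69$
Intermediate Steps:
$n = \frac{169}{16}$ ($n = \left(-3 - \frac{1}{4}\right)^{2} = \left(- \frac{13}{4}\right)^{2} = \frac{169}{16} \approx 10.563$)
$n c{\left(-32,R \right)} = \frac{169}{16} \left(-35\right) = - \frac{5915}{16}$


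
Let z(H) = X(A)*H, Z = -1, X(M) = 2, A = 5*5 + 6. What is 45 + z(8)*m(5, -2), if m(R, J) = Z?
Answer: 29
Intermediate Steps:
A = 31 (A = 25 + 6 = 31)
m(R, J) = -1
z(H) = 2*H
45 + z(8)*m(5, -2) = 45 + (2*8)*(-1) = 45 + 16*(-1) = 45 - 16 = 29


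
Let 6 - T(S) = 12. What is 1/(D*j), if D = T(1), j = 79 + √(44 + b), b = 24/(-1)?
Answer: -79/37326 + √5/18663 ≈ -0.0019967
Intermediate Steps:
b = -24 (b = 24*(-1) = -24)
T(S) = -6 (T(S) = 6 - 1*12 = 6 - 12 = -6)
j = 79 + 2*√5 (j = 79 + √(44 - 24) = 79 + √20 = 79 + 2*√5 ≈ 83.472)
D = -6
1/(D*j) = 1/(-6*(79 + 2*√5)) = 1/(-474 - 12*√5)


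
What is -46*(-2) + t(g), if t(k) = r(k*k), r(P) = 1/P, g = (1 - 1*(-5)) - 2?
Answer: 1473/16 ≈ 92.063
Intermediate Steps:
g = 4 (g = (1 + 5) - 2 = 6 - 2 = 4)
t(k) = k⁻² (t(k) = 1/(k*k) = 1/(k²) = k⁻²)
-46*(-2) + t(g) = -46*(-2) + 4⁻² = 92 + 1/16 = 1473/16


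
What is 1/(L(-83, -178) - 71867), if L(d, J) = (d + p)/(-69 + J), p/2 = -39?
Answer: -247/17750988 ≈ -1.3915e-5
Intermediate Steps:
p = -78 (p = 2*(-39) = -78)
L(d, J) = (-78 + d)/(-69 + J) (L(d, J) = (d - 78)/(-69 + J) = (-78 + d)/(-69 + J))
1/(L(-83, -178) - 71867) = 1/((-78 - 83)/(-69 - 178) - 71867) = 1/(-161/(-247) - 71867) = 1/(-1/247*(-161) - 71867) = 1/(161/247 - 71867) = 1/(-17750988/247) = -247/17750988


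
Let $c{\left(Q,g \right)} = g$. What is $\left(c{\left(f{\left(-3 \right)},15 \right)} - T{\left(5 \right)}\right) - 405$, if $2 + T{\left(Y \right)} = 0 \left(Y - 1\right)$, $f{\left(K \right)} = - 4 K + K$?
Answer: $-388$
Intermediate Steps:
$f{\left(K \right)} = - 3 K$
$T{\left(Y \right)} = -2$ ($T{\left(Y \right)} = -2 + 0 \left(Y - 1\right) = -2 + 0 \left(-1 + Y\right) = -2 + 0 = -2$)
$\left(c{\left(f{\left(-3 \right)},15 \right)} - T{\left(5 \right)}\right) - 405 = \left(15 - -2\right) - 405 = \left(15 + 2\right) - 405 = 17 - 405 = -388$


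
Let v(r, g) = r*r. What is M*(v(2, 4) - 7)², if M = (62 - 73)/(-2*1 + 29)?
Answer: -11/3 ≈ -3.6667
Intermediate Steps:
v(r, g) = r²
M = -11/27 (M = -11/(-2 + 29) = -11/27 ≈ -0.40741)
M*(v(2, 4) - 7)² = -11*(2² - 7)²/27 = -11*(4 - 7)²/27 = -11/27*(-3)² = -11/27*9 = -11/3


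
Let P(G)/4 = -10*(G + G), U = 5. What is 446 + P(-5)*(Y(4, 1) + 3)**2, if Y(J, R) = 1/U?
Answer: 4542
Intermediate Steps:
P(G) = -80*G (P(G) = 4*(-10*(G + G)) = 4*(-20*G) = -80*G)
Y(J, R) = 1/5
446 + P(-5)*(Y(4, 1) + 3)**2 = 446 + (-80*(-5))*(1/5 + 3)**2 = 446 + 400*(16/5)**2 = 446 + 400*(256/25) = 446 + 4096 = 4542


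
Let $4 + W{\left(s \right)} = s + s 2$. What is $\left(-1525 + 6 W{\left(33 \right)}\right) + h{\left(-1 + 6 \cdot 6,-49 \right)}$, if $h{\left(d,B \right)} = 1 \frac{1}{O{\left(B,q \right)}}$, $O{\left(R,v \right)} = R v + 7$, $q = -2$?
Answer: $- \frac{100274}{105} \approx -954.99$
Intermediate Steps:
$W{\left(s \right)} = -4 + 3 s$ ($W{\left(s \right)} = -4 + \left(s + s 2\right) = -4 + \left(s + 2 s\right) = -4 + 3 s$)
$O{\left(R,v \right)} = 7 + R v$
$h{\left(d,B \right)} = \frac{1}{7 - 2 B}$ ($h{\left(d,B \right)} = 1 \frac{1}{7 + B \left(-2\right)} = 1 \frac{1}{7 - 2 B} = \frac{1}{7 - 2 B}$)
$\left(-1525 + 6 W{\left(33 \right)}\right) + h{\left(-1 + 6 \cdot 6,-49 \right)} = \left(-1525 + 6 \left(-4 + 3 \cdot 33\right)\right) + \frac{1}{7 - -98} = \left(-1525 + 6 \left(-4 + 99\right)\right) + \frac{1}{7 + 98} = \left(-1525 + 6 \cdot 95\right) + \frac{1}{105} = \left(-1525 + 570\right) + \frac{1}{105} = -955 + \frac{1}{105} = - \frac{100274}{105}$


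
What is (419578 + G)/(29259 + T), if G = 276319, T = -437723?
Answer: -695897/408464 ≈ -1.7037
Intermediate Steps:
(419578 + G)/(29259 + T) = (419578 + 276319)/(29259 - 437723) = 695897/(-408464) = 695897*(-1/408464) = -695897/408464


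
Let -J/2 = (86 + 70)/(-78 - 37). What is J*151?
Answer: 47112/115 ≈ 409.67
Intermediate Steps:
J = 312/115 (J = -2*(86 + 70)/(-78 - 37) = -312/(-115) = -312*(-1)/115 = -2*(-156/115) = 312/115 ≈ 2.7130)
J*151 = (312/115)*151 = 47112/115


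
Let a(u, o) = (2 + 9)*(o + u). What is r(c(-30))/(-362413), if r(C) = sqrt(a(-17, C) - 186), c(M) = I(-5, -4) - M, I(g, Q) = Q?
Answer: -I*sqrt(87)/362413 ≈ -2.5737e-5*I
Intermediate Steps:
a(u, o) = 11*o + 11*u (a(u, o) = 11*(o + u) = 11*o + 11*u)
c(M) = -4 - M
r(C) = sqrt(-373 + 11*C) (r(C) = sqrt((11*C + 11*(-17)) - 186) = sqrt((11*C - 187) - 186) = sqrt((-187 + 11*C) - 186) = sqrt(-373 + 11*C))
r(c(-30))/(-362413) = sqrt(-373 + 11*(-4 - 1*(-30)))/(-362413) = sqrt(-373 + 11*(-4 + 30))*(-1/362413) = sqrt(-373 + 11*26)*(-1/362413) = sqrt(-373 + 286)*(-1/362413) = sqrt(-87)*(-1/362413) = (I*sqrt(87))*(-1/362413) = -I*sqrt(87)/362413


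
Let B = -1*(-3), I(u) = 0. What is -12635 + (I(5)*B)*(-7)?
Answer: -12635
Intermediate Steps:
B = 3
-12635 + (I(5)*B)*(-7) = -12635 + (0*3)*(-7) = -12635 + 0*(-7) = -12635 + 0 = -12635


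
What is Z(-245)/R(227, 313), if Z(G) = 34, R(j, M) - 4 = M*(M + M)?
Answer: 1/5763 ≈ 0.00017352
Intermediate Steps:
R(j, M) = 4 + 2*M² (R(j, M) = 4 + M*(M + M) = 4 + M*(2*M) = 4 + 2*M²)
Z(-245)/R(227, 313) = 34/(4 + 2*313²) = 34/(4 + 2*97969) = 34/(4 + 195938) = 34/195942 = 34*(1/195942) = 1/5763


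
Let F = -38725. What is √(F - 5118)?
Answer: I*√43843 ≈ 209.39*I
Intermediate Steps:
√(F - 5118) = √(-38725 - 5118) = √(-43843) = I*√43843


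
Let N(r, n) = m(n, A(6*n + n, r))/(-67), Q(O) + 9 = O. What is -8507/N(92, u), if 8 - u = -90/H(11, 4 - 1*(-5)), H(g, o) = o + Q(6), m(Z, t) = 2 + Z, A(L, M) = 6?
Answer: 569969/25 ≈ 22799.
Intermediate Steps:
Q(O) = -9 + O
H(g, o) = -3 + o (H(g, o) = o + (-9 + 6) = o - 3 = -3 + o)
u = 23 (u = 8 - (-90)/(-3 + (4 - 1*(-5))) = 8 - (-90)/(-3 + (4 + 5)) = 8 - (-90)/(-3 + 9) = 8 - (-90)/6 = 8 - 1*(-15) = 8 + 15 = 23)
N(r, n) = -2/67 - n/67 (N(r, n) = (2 + n)/(-67) = (2 + n)*(-1/67) = -2/67 - n/67)
-8507/N(92, u) = -8507/(-2/67 - 1/67*23) = -8507/(-2/67 - 23/67) = -8507/(-25/67) = -8507*(-67/25) = 569969/25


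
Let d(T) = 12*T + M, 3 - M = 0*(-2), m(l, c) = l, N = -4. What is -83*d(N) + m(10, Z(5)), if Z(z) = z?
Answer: 3745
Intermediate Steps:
M = 3 (M = 3 - 0*(-2) = 3 - 1*0 = 3 + 0 = 3)
d(T) = 3 + 12*T (d(T) = 12*T + 3 = 3 + 12*T)
-83*d(N) + m(10, Z(5)) = -83*(3 + 12*(-4)) + 10 = -83*(3 - 48) + 10 = -83*(-45) + 10 = 3735 + 10 = 3745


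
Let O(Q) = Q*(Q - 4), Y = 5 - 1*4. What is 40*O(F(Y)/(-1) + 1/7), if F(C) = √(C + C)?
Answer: 2840/49 + 1040*√2/7 ≈ 268.07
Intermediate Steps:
Y = 1 (Y = 5 - 4 = 1)
F(C) = √2*√C (F(C) = √(2*C) = √2*√C)
O(Q) = Q*(-4 + Q)
40*O(F(Y)/(-1) + 1/7) = 40*(((√2*√1)/(-1) + 1/7)*(-4 + ((√2*√1)/(-1) + 1/7))) = 40*(((√2*1)*(-1) + 1*(⅐))*(-4 + ((√2*1)*(-1) + 1*(⅐)))) = 40*((√2*(-1) + ⅐)*(-4 + (√2*(-1) + ⅐))) = 40*((-√2 + ⅐)*(-4 + (-√2 + ⅐))) = 40*((⅐ - √2)*(-4 + (⅐ - √2))) = 40*((⅐ - √2)*(-27/7 - √2)) = 40*((-27/7 - √2)*(⅐ - √2)) = 40*(-27/7 - √2)*(⅐ - √2)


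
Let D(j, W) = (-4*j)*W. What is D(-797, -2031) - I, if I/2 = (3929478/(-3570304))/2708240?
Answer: -15651666642577521981/2417310026240 ≈ -6.4748e+6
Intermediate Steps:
D(j, W) = -4*W*j
I = -1964739/2417310026240 (I = 2*((3929478/(-3570304))/2708240) = 2*((3929478*(-1/3570304))*(1/2708240)) = 2*(-1964739/1785152*1/2708240) = 2*(-1964739/4834620052480) = -1964739/2417310026240 ≈ -8.1278e-7)
D(-797, -2031) - I = -4*(-2031)*(-797) - 1*(-1964739/2417310026240) = -6474828 + 1964739/2417310026240 = -15651666642577521981/2417310026240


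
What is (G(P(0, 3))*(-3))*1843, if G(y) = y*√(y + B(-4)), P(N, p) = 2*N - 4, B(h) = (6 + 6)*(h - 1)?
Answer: 176928*I ≈ 1.7693e+5*I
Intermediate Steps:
B(h) = -12 + 12*h (B(h) = 12*(-1 + h) = -12 + 12*h)
P(N, p) = -4 + 2*N
G(y) = y*√(-60 + y) (G(y) = y*√(y + (-12 + 12*(-4))) = y*√(y + (-12 - 48)) = y*√(y - 60) = y*√(-60 + y))
(G(P(0, 3))*(-3))*1843 = (((-4 + 2*0)*√(-60 + (-4 + 2*0)))*(-3))*1843 = (((-4 + 0)*√(-60 + (-4 + 0)))*(-3))*1843 = (-4*√(-60 - 4)*(-3))*1843 = (-32*I*(-3))*1843 = (96*I)*1843 = 176928*I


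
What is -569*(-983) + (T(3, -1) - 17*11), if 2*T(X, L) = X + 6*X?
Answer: 1118301/2 ≈ 5.5915e+5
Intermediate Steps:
T(X, L) = 7*X/2 (T(X, L) = (X + 6*X)/2 = (7*X)/2 = 7*X/2)
-569*(-983) + (T(3, -1) - 17*11) = -569*(-983) + ((7/2)*3 - 17*11) = 559327 + (21/2 - 187) = 559327 - 353/2 = 1118301/2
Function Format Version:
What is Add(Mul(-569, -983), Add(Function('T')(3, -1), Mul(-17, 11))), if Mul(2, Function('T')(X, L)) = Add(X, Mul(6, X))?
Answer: Rational(1118301, 2) ≈ 5.5915e+5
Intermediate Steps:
Function('T')(X, L) = Mul(Rational(7, 2), X) (Function('T')(X, L) = Mul(Rational(1, 2), Add(X, Mul(6, X))) = Mul(Rational(1, 2), Mul(7, X)) = Mul(Rational(7, 2), X))
Add(Mul(-569, -983), Add(Function('T')(3, -1), Mul(-17, 11))) = Add(Mul(-569, -983), Add(Mul(Rational(7, 2), 3), Mul(-17, 11))) = Add(559327, Add(Rational(21, 2), -187)) = Add(559327, Rational(-353, 2)) = Rational(1118301, 2)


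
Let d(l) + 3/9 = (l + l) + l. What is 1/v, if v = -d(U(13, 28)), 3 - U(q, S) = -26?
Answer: -3/260 ≈ -0.011538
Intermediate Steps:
U(q, S) = 29 (U(q, S) = 3 - 1*(-26) = 3 + 26 = 29)
d(l) = -⅓ + 3*l (d(l) = -⅓ + ((l + l) + l) = -⅓ + (2*l + l) = -⅓ + 3*l)
v = -260/3 (v = -(-⅓ + 3*29) = -(-⅓ + 87) = -1*260/3 = -260/3 ≈ -86.667)
1/v = 1/(-260/3) = -3/260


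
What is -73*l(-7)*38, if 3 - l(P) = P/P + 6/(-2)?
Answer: -13870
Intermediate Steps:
l(P) = 5 (l(P) = 3 - (P/P + 6/(-2)) = 3 - (1 + 6*(-½)) = 3 - (1 - 3) = 3 - 1*(-2) = 3 + 2 = 5)
-73*l(-7)*38 = -73*5*38 = -365*38 = -13870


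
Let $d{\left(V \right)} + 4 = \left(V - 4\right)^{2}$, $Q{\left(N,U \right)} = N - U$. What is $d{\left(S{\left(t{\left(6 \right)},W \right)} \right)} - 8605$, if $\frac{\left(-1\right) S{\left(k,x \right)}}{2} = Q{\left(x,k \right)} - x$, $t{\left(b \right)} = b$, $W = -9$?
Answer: $-8545$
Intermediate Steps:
$S{\left(k,x \right)} = 2 k$ ($S{\left(k,x \right)} = - 2 \left(\left(x - k\right) - x\right) = - 2 \left(- k\right) = 2 k$)
$d{\left(V \right)} = -4 + \left(-4 + V\right)^{2}$ ($d{\left(V \right)} = -4 + \left(V - 4\right)^{2} = -4 + \left(-4 + V\right)^{2}$)
$d{\left(S{\left(t{\left(6 \right)},W \right)} \right)} - 8605 = \left(-4 + \left(-4 + 2 \cdot 6\right)^{2}\right) - 8605 = \left(-4 + \left(-4 + 12\right)^{2}\right) - 8605 = \left(-4 + 8^{2}\right) - 8605 = \left(-4 + 64\right) - 8605 = 60 - 8605 = -8545$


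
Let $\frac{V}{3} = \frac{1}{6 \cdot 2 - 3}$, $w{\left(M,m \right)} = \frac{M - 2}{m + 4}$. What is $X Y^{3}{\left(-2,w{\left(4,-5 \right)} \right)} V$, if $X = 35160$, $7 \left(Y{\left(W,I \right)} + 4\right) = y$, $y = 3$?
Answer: $- \frac{183125000}{343} \approx -5.3389 \cdot 10^{5}$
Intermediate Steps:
$w{\left(M,m \right)} = \frac{-2 + M}{4 + m}$
$Y{\left(W,I \right)} = - \frac{25}{7}$ ($Y{\left(W,I \right)} = -4 + \frac{1}{7} \cdot 3 = -4 + \frac{3}{7} = - \frac{25}{7}$)
$V = \frac{1}{3}$ ($V = \frac{3}{6 \cdot 2 - 3} = \frac{3}{12 - 3} = \frac{3}{9} = 3 \cdot \frac{1}{9} = \frac{1}{3} \approx 0.33333$)
$X Y^{3}{\left(-2,w{\left(4,-5 \right)} \right)} V = 35160 \left(- \frac{25}{7}\right)^{3} \cdot \frac{1}{3} = 35160 \left(\left(- \frac{15625}{343}\right) \frac{1}{3}\right) = 35160 \left(- \frac{15625}{1029}\right) = - \frac{183125000}{343}$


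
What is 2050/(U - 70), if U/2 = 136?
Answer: 1025/101 ≈ 10.149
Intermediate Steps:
U = 272 (U = 2*136 = 272)
2050/(U - 70) = 2050/(272 - 70) = 2050/202 = (1/202)*2050 = 1025/101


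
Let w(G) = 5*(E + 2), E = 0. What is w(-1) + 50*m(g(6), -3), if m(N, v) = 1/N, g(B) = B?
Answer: 55/3 ≈ 18.333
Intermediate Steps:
w(G) = 10 (w(G) = 5*(0 + 2) = 5*2 = 10)
w(-1) + 50*m(g(6), -3) = 10 + 50/6 = 10 + 50*(1/6) = 10 + 25/3 = 55/3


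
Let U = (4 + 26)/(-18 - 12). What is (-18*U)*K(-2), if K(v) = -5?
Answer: -90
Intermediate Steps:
U = -1 (U = 30/(-30) = 30*(-1/30) = -1)
(-18*U)*K(-2) = -18*(-1)*(-5) = 18*(-5) = -90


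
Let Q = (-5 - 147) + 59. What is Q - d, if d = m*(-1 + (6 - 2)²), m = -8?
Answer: 27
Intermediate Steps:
d = -120 (d = -8*(-1 + (6 - 2)²) = -8*(-1 + 4²) = -8*(-1 + 16) = -8*15 = -120)
Q = -93 (Q = -152 + 59 = -93)
Q - d = -93 - 1*(-120) = -93 + 120 = 27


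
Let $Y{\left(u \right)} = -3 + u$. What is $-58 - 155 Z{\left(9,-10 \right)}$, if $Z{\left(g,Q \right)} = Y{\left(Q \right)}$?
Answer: $1957$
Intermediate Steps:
$Z{\left(g,Q \right)} = -3 + Q$
$-58 - 155 Z{\left(9,-10 \right)} = -58 - 155 \left(-3 - 10\right) = -58 - -2015 = -58 + 2015 = 1957$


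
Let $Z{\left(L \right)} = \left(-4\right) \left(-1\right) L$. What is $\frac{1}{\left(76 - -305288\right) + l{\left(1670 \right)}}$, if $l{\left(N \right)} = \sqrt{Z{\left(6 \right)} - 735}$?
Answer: $\frac{101788}{31082391069} - \frac{i \sqrt{79}}{31082391069} \approx 3.2748 \cdot 10^{-6} - 2.8596 \cdot 10^{-10} i$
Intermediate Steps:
$Z{\left(L \right)} = 4 L$
$l{\left(N \right)} = 3 i \sqrt{79}$ ($l{\left(N \right)} = \sqrt{4 \cdot 6 - 735} = \sqrt{24 - 735} = \sqrt{-711} = 3 i \sqrt{79}$)
$\frac{1}{\left(76 - -305288\right) + l{\left(1670 \right)}} = \frac{1}{\left(76 - -305288\right) + 3 i \sqrt{79}} = \frac{1}{\left(76 + 305288\right) + 3 i \sqrt{79}} = \frac{1}{305364 + 3 i \sqrt{79}}$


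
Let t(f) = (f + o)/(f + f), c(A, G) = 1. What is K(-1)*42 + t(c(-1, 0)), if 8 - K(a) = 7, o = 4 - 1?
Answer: 44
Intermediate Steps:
o = 3
K(a) = 1 (K(a) = 8 - 1*7 = 8 - 7 = 1)
t(f) = (3 + f)/(2*f) (t(f) = (f + 3)/(f + f) = (3 + f)/((2*f)) = (3 + f)*(1/(2*f)) = (3 + f)/(2*f))
K(-1)*42 + t(c(-1, 0)) = 1*42 + (½)*(3 + 1)/1 = 42 + (½)*1*4 = 42 + 2 = 44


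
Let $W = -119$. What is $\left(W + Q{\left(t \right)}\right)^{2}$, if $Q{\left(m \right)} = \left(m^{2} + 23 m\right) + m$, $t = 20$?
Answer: $579121$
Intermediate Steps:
$Q{\left(m \right)} = m^{2} + 24 m$
$\left(W + Q{\left(t \right)}\right)^{2} = \left(-119 + 20 \left(24 + 20\right)\right)^{2} = \left(-119 + 20 \cdot 44\right)^{2} = \left(-119 + 880\right)^{2} = 761^{2} = 579121$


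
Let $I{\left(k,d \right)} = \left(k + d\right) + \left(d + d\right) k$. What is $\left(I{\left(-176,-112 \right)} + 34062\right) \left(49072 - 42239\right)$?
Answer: $500161934$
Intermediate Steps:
$I{\left(k,d \right)} = d + k + 2 d k$ ($I{\left(k,d \right)} = \left(d + k\right) + 2 d k = d + k + 2 d k$)
$\left(I{\left(-176,-112 \right)} + 34062\right) \left(49072 - 42239\right) = \left(\left(-112 - 176 + 2 \left(-112\right) \left(-176\right)\right) + 34062\right) \left(49072 - 42239\right) = \left(\left(-112 - 176 + 39424\right) + 34062\right) 6833 = \left(39136 + 34062\right) 6833 = 73198 \cdot 6833 = 500161934$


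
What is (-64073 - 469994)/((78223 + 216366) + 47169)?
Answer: -534067/341758 ≈ -1.5627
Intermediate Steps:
(-64073 - 469994)/((78223 + 216366) + 47169) = -534067/(294589 + 47169) = -534067/341758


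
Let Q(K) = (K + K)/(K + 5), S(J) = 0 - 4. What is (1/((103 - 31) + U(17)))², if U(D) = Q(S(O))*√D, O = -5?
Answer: 1/(64*(9 - √17)²) ≈ 0.00065695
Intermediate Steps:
S(J) = -4
Q(K) = 2*K/(5 + K) (Q(K) = (2*K)/(5 + K) = 2*K/(5 + K))
U(D) = -8*√D (U(D) = (2*(-4)/(5 - 4))*√D = (2*(-4)/1)*√D = (2*(-4)*1)*√D = -8*√D)
(1/((103 - 31) + U(17)))² = (1/((103 - 31) - 8*√17))² = (1/(72 - 8*√17))² = (72 - 8*√17)⁻²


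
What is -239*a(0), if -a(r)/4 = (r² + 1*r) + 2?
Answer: 1912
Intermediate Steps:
a(r) = -8 - 4*r - 4*r² (a(r) = -4*((r² + 1*r) + 2) = -4*((r² + r) + 2) = -4*((r + r²) + 2) = -4*(2 + r + r²) = -8 - 4*r - 4*r²)
-239*a(0) = -239*(-8 - 4*0 - 4*0²) = -239*(-8 + 0 - 4*0) = -239*(-8 + 0 + 0) = -239*(-8) = 1912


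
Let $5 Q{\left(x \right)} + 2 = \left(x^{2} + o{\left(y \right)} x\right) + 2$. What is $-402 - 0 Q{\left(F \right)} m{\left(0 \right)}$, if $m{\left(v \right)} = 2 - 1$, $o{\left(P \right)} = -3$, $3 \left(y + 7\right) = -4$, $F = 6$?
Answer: $-402$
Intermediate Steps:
$y = - \frac{25}{3}$ ($y = -7 + \frac{1}{3} \left(-4\right) = -7 - \frac{4}{3} = - \frac{25}{3} \approx -8.3333$)
$m{\left(v \right)} = 1$
$Q{\left(x \right)} = - \frac{3 x}{5} + \frac{x^{2}}{5}$ ($Q{\left(x \right)} = - \frac{2}{5} + \frac{\left(x^{2} - 3 x\right) + 2}{5} = - \frac{2}{5} + \frac{2 + x^{2} - 3 x}{5} = - \frac{2}{5} + \left(\frac{2}{5} - \frac{3 x}{5} + \frac{x^{2}}{5}\right) = - \frac{3 x}{5} + \frac{x^{2}}{5}$)
$-402 - 0 Q{\left(F \right)} m{\left(0 \right)} = -402 - 0 \cdot \frac{1}{5} \cdot 6 \left(-3 + 6\right) 1 = -402 - 0 \cdot \frac{1}{5} \cdot 6 \cdot 3 \cdot 1 = -402 - 0 \cdot \frac{18}{5} \cdot 1 = -402 - 0 \cdot 1 = -402 - 0 = -402 + 0 = -402$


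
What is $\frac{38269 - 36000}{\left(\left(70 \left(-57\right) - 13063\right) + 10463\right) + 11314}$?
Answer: $\frac{2269}{4724} \approx 0.48031$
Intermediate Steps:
$\frac{38269 - 36000}{\left(\left(70 \left(-57\right) - 13063\right) + 10463\right) + 11314} = \frac{2269}{\left(\left(-3990 - 13063\right) + 10463\right) + 11314} = \frac{2269}{\left(-17053 + 10463\right) + 11314} = \frac{2269}{-6590 + 11314} = \frac{2269}{4724}$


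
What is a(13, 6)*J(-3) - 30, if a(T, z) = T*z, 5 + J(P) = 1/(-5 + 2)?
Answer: -446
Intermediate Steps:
J(P) = -16/3 (J(P) = -5 + 1/(-5 + 2) = -5 + 1/(-3) = -5 - ⅓ = -16/3)
a(13, 6)*J(-3) - 30 = (13*6)*(-16/3) - 30 = 78*(-16/3) - 30 = -416 - 30 = -446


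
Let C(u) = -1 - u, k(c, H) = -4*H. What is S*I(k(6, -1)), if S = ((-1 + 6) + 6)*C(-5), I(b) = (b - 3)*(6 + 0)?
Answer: 264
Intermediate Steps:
I(b) = -18 + 6*b (I(b) = (-3 + b)*6 = -18 + 6*b)
S = 44 (S = ((-1 + 6) + 6)*(-1 - 1*(-5)) = (5 + 6)*(-1 + 5) = 11*4 = 44)
S*I(k(6, -1)) = 44*(-18 + 6*(-4*(-1))) = 44*(-18 + 6*4) = 44*(-18 + 24) = 44*6 = 264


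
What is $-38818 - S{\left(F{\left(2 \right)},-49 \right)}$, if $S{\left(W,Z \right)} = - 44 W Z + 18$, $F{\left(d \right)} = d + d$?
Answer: $-47460$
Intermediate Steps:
$F{\left(d \right)} = 2 d$
$S{\left(W,Z \right)} = 18 - 44 W Z$ ($S{\left(W,Z \right)} = - 44 W Z + 18 = 18 - 44 W Z$)
$-38818 - S{\left(F{\left(2 \right)},-49 \right)} = -38818 - \left(18 - 44 \cdot 2 \cdot 2 \left(-49\right)\right) = -38818 - \left(18 - 176 \left(-49\right)\right) = -38818 - \left(18 + 8624\right) = -38818 - 8642 = -47460$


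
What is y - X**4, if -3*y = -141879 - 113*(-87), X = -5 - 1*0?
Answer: 43391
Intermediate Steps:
X = -5 (X = -5 + 0 = -5)
y = 44016 (y = -(-141879 - 113*(-87))/3 = -(-141879 - 1*(-9831))/3 = -(-141879 + 9831)/3 = -1/3*(-132048) = 44016)
y - X**4 = 44016 - 1*(-5)**4 = 44016 - 1*625 = 44016 - 625 = 43391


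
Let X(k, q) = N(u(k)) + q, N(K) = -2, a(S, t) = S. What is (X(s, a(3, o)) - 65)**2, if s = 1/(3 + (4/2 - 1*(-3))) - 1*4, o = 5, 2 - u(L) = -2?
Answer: 4096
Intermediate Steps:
u(L) = 4 (u(L) = 2 - 1*(-2) = 2 + 2 = 4)
s = -31/8 (s = 1/(3 + (4*(1/2) + 3)) - 4 = 1/(3 + (2 + 3)) - 4 = 1/(3 + 5) - 4 = 1/8 - 4 = -31/8 ≈ -3.8750)
X(k, q) = -2 + q
(X(s, a(3, o)) - 65)**2 = ((-2 + 3) - 65)**2 = (1 - 65)**2 = (-64)**2 = 4096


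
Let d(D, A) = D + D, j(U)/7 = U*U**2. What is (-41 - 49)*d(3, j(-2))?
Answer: -540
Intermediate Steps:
j(U) = 7*U**3 (j(U) = 7*(U*U**2) = 7*U**3)
d(D, A) = 2*D
(-41 - 49)*d(3, j(-2)) = (-41 - 49)*(2*3) = -90*6 = -540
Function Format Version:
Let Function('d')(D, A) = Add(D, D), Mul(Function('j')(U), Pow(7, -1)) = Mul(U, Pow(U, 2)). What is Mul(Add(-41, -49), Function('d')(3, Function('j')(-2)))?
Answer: -540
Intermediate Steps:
Function('j')(U) = Mul(7, Pow(U, 3)) (Function('j')(U) = Mul(7, Mul(U, Pow(U, 2))) = Mul(7, Pow(U, 3)))
Function('d')(D, A) = Mul(2, D)
Mul(Add(-41, -49), Function('d')(3, Function('j')(-2))) = Mul(Add(-41, -49), Mul(2, 3)) = Mul(-90, 6) = -540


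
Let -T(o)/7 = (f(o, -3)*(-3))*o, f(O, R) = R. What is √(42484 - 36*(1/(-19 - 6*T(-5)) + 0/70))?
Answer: 2*√38705925682/1909 ≈ 206.12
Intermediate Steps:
T(o) = -63*o (T(o) = -7*(-3*(-3))*o = -63*o)
√(42484 - 36*(1/(-19 - 6*T(-5)) + 0/70)) = √(42484 - 36*(1/(-19 - (-378)*(-5)) + 0/70)) = √(42484 - 36*(1/(-19 - 6*315) + 0*(1/70))) = √(42484 - 36*(1/(-19 - 1890) + 0)) = √(42484 - 36*(1/(-1909) + 0)) = √(42484 - 36*(-1/1909 + 0)) = √(42484 - 36*(-1/1909)) = √(42484 + 36/1909) = √(81101992/1909) = 2*√38705925682/1909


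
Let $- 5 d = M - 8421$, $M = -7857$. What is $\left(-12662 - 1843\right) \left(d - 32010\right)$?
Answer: $417082572$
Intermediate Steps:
$d = \frac{16278}{5}$ ($d = - \frac{-7857 - 8421}{5} = \left(- \frac{1}{5}\right) \left(-16278\right) = \frac{16278}{5} \approx 3255.6$)
$\left(-12662 - 1843\right) \left(d - 32010\right) = \left(-12662 - 1843\right) \left(\frac{16278}{5} - 32010\right) = \left(-14505\right) \left(- \frac{143772}{5}\right) = 417082572$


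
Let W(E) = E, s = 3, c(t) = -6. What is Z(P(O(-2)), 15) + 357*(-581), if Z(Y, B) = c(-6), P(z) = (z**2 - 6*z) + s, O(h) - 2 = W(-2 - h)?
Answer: -207423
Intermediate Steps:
O(h) = -h (O(h) = 2 + (-2 - h) = -h)
P(z) = 3 + z**2 - 6*z (P(z) = (z**2 - 6*z) + 3 = 3 + z**2 - 6*z)
Z(Y, B) = -6
Z(P(O(-2)), 15) + 357*(-581) = -6 + 357*(-581) = -6 - 207417 = -207423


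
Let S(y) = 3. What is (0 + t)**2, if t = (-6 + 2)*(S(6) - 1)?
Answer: 64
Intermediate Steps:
t = -8 (t = (-6 + 2)*(3 - 1) = -4*2 = -8)
(0 + t)**2 = (0 - 8)**2 = (-8)**2 = 64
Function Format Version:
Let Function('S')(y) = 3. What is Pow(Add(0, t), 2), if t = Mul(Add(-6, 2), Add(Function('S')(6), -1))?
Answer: 64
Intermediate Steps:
t = -8 (t = Mul(Add(-6, 2), Add(3, -1)) = Mul(-4, 2) = -8)
Pow(Add(0, t), 2) = Pow(Add(0, -8), 2) = Pow(-8, 2) = 64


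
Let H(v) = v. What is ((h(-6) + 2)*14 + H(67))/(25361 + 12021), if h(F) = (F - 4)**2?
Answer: 1495/37382 ≈ 0.039993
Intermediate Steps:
h(F) = (-4 + F)**2
((h(-6) + 2)*14 + H(67))/(25361 + 12021) = (((-4 - 6)**2 + 2)*14 + 67)/(25361 + 12021) = (((-10)**2 + 2)*14 + 67)/37382 = ((100 + 2)*14 + 67)*(1/37382) = (102*14 + 67)*(1/37382) = (1428 + 67)*(1/37382) = 1495*(1/37382) = 1495/37382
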